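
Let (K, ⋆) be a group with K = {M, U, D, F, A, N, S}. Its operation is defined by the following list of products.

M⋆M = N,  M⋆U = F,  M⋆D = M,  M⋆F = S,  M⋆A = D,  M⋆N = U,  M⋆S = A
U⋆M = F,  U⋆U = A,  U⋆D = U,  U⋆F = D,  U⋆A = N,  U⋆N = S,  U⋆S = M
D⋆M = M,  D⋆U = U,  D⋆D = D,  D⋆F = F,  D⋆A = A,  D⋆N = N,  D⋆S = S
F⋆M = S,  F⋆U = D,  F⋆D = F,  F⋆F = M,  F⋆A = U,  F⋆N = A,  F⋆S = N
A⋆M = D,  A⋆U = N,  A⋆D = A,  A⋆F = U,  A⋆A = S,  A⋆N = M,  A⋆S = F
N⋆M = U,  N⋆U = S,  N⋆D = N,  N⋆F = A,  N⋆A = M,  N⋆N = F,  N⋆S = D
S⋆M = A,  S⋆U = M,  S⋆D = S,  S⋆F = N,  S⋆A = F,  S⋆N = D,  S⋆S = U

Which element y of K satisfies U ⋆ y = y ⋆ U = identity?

F

First locate the identity: row D matches the header, so D is the identity.
Scan row U for D: U ⋆ F = D. Hence U^(-1) = F.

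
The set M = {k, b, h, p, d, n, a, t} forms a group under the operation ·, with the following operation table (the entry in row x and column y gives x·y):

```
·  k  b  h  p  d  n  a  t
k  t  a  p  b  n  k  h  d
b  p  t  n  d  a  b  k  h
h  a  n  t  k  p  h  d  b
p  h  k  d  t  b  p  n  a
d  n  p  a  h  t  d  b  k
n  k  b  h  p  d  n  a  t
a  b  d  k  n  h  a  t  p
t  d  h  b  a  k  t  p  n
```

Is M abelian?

No

h·k = a but k·h = p.
Since h and k do not commute, M is not abelian.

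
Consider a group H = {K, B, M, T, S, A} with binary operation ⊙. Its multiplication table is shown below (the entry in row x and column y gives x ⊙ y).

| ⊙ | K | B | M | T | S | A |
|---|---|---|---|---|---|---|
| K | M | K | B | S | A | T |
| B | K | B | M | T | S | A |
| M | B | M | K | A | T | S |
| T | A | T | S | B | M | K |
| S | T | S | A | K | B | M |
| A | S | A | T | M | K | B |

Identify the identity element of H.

The identity e satisfies e ⊙ x = x for all x, so its row in the table reproduces the column headers.
Row B reads: K, B, M, T, S, A — exactly the header order. So B is the identity.
(Structurally, H here is isomorphic to the symmetric group S_3.)

B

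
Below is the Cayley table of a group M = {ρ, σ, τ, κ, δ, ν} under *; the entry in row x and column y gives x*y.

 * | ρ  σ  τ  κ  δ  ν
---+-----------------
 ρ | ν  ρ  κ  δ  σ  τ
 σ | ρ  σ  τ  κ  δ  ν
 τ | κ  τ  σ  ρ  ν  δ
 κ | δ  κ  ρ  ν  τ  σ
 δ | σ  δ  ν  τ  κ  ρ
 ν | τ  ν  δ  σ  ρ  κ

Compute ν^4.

ν^1 = ν
ν^2 = ν*ν = κ
ν^3 = κ*ν = σ
ν^4 = σ*ν = ν

ν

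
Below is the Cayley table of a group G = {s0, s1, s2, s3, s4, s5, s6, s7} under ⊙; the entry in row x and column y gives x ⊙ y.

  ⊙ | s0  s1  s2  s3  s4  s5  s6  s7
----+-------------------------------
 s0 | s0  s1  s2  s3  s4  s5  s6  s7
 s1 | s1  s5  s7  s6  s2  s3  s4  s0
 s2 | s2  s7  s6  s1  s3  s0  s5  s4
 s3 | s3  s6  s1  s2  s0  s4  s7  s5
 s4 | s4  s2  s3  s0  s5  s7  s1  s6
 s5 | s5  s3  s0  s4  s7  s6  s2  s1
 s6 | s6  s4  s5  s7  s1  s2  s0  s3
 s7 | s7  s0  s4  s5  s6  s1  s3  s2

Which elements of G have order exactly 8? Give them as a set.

Identity is s0. Compute the order of each non-identity element by repeated multiplication:
  s1: s1 → s5 → s3 → s6 → s4 → s2 → s7 → s0  (order 8)
  s2: s2 → s6 → s5 → s0  (order 4)
  s3: s3 → s2 → s1 → s6 → s7 → s5 → s4 → s0  (order 8)
  s4: s4 → s5 → s7 → s6 → s1 → s2 → s3 → s0  (order 8)
  s5: s5 → s6 → s2 → s0  (order 4)
  s6: s6 → s0  (order 2)
  s7: s7 → s2 → s4 → s6 → s3 → s5 → s1 → s0  (order 8)
Elements of order 8: {s1, s3, s4, s7}.

{s1, s3, s4, s7}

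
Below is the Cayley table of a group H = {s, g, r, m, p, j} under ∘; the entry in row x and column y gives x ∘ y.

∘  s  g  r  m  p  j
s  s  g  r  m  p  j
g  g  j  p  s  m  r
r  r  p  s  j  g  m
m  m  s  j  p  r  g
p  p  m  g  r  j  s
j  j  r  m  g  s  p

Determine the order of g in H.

6

The identity element is s (its row matches the header).
g^1 = g
g^2 = g ∘ g = j
g^3 = j ∘ g = r
g^4 = r ∘ g = p
g^5 = p ∘ g = m
g^6 = m ∘ g = s
The first power of g equal to the identity is g^6, so ord(g) = 6.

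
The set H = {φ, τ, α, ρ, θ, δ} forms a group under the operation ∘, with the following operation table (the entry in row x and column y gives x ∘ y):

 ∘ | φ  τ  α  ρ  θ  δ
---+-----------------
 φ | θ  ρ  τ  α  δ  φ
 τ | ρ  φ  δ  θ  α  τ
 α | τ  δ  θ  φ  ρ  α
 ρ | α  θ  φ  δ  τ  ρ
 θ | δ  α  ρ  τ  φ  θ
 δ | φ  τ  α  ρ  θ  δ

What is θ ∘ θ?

Read row θ, column θ: θ ∘ θ = φ.

φ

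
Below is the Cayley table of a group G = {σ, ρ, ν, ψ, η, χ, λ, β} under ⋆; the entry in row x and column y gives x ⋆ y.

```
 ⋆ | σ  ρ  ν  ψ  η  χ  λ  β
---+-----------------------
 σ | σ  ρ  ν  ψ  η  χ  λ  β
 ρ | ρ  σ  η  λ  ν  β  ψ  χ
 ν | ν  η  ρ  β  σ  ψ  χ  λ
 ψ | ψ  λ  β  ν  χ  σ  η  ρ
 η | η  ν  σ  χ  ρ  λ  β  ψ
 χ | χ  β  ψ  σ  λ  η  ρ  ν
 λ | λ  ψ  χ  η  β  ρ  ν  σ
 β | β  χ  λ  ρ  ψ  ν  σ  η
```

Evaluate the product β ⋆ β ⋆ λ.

β

β ⋆ β = η
η ⋆ λ = β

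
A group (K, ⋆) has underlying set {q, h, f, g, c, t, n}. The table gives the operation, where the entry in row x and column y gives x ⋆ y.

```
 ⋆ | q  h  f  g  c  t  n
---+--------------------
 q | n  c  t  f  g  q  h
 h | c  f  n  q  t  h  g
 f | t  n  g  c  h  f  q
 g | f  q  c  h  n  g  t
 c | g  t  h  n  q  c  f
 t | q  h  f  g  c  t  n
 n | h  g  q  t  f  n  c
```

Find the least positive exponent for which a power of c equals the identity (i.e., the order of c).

7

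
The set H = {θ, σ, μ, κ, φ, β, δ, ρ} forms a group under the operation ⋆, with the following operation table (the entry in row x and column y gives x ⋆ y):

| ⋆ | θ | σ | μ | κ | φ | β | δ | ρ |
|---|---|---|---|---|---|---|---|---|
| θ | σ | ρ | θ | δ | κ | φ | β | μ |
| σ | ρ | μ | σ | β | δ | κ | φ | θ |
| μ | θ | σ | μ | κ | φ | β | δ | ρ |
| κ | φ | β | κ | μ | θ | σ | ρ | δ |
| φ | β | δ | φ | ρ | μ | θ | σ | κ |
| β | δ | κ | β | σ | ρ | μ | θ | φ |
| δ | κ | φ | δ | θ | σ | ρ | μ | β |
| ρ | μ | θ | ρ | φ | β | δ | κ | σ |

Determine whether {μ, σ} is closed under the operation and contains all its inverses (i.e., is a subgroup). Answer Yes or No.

Yes

{μ, σ} contains the identity μ.
Checking products: every product of two elements of {μ, σ} (read from the table) lies in {μ, σ}, so the set is closed.
In a finite group, a nonempty closed subset is a subgroup. So {μ, σ} ≤ H.
(Structurally, H here is isomorphic to the dihedral group D_4.)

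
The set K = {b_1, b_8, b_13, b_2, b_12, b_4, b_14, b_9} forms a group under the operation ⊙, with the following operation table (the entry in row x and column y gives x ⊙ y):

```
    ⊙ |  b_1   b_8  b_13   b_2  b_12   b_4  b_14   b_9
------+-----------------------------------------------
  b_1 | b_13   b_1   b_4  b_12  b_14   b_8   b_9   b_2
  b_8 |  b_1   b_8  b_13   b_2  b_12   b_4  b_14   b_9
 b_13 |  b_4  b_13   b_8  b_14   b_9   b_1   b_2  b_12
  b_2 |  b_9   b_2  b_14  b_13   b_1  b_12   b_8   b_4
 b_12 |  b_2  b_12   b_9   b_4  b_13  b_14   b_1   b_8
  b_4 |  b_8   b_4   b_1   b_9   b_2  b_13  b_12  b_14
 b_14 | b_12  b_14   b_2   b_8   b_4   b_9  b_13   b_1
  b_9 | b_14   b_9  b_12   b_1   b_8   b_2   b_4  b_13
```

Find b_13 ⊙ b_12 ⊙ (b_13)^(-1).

The identity is b_8. In row b_13, the entry b_8 sits in column b_13, so b_13^(-1) = b_13.
b_13 ⊙ b_12 = b_9
b_9 ⊙ b_13 = b_12

b_12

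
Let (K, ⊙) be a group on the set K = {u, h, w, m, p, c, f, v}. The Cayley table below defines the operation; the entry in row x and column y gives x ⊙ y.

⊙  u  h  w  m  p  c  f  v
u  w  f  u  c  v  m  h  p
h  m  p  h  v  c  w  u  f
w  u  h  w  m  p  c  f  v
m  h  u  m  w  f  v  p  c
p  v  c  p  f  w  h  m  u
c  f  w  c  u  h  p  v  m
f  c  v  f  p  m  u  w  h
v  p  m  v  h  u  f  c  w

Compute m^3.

m

m^1 = m
m^2 = m ⊙ m = w
m^3 = w ⊙ m = m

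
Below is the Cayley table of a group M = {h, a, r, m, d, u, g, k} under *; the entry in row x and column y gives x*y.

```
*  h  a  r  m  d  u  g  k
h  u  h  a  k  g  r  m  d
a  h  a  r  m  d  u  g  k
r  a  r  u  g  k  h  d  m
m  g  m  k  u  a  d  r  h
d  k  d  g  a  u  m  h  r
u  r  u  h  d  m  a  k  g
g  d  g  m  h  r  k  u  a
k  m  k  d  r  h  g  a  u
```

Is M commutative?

No

m*g = r but g*m = h.
Since m and g do not commute, M is not abelian.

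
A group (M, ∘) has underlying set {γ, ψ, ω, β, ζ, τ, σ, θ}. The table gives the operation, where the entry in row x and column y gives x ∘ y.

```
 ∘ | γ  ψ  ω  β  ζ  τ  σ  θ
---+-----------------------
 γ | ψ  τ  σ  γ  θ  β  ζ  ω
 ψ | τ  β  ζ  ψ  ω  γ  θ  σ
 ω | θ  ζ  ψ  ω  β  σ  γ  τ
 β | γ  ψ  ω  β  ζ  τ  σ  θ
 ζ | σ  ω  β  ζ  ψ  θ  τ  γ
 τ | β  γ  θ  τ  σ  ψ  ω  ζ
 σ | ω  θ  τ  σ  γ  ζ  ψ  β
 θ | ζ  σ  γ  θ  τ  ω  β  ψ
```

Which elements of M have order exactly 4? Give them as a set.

{γ, ζ, θ, σ, τ, ω}

Identity is β. Compute the order of each non-identity element by repeated multiplication:
  γ: γ → ψ → τ → β  (order 4)
  ψ: ψ → β  (order 2)
  ω: ω → ψ → ζ → β  (order 4)
  ζ: ζ → ψ → ω → β  (order 4)
  τ: τ → ψ → γ → β  (order 4)
  σ: σ → ψ → θ → β  (order 4)
  θ: θ → ψ → σ → β  (order 4)
Elements of order 4: {γ, ζ, θ, σ, τ, ω}.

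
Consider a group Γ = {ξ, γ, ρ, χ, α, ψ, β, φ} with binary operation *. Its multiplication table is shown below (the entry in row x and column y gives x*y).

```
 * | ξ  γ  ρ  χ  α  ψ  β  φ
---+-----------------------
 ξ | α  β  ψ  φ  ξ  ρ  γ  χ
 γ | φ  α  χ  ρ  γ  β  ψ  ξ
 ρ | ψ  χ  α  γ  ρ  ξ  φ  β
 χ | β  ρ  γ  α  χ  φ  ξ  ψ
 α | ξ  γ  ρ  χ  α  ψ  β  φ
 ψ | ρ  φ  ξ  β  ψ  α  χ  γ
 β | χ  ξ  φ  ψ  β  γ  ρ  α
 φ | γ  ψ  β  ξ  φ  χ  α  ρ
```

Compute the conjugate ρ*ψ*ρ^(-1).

ψ

The identity is α. In row ρ, the entry α sits in column ρ, so ρ^(-1) = ρ.
ρ*ψ = ξ
ξ*ρ = ψ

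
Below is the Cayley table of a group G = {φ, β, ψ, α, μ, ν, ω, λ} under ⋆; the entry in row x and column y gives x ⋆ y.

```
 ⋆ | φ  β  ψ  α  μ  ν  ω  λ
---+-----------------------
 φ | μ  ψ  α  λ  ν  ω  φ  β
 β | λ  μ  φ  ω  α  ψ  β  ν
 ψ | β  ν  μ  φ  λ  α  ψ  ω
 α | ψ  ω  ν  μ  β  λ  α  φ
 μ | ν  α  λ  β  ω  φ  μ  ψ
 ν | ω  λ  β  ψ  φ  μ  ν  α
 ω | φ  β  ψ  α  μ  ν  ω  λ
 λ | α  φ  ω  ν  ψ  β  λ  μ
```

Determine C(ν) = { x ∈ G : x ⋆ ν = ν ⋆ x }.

Compare row ν with column ν entry by entry.
μ ⋆ ν = φ = ν ⋆ μ, so μ commutes with ν.
λ ⋆ ν = β but ν ⋆ λ = α, so λ does not.
Collecting the elements that commute with ν: C(ν) = {μ, ν, φ, ω}.

{μ, ν, φ, ω}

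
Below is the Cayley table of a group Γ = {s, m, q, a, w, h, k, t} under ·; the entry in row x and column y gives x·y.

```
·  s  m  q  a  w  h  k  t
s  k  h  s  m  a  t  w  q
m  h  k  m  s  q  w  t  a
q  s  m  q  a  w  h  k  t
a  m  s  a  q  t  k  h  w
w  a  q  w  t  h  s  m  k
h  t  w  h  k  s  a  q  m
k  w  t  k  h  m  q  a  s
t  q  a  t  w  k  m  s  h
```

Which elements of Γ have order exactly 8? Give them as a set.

{m, s, t, w}

Identity is q. Compute the order of each non-identity element by repeated multiplication:
  s: s → k → w → a → m → h → t → q  (order 8)
  m: m → k → t → a → s → h → w → q  (order 8)
  a: a → q  (order 2)
  w: w → h → s → a → t → k → m → q  (order 8)
  h: h → a → k → q  (order 4)
  k: k → a → h → q  (order 4)
  t: t → h → m → a → w → k → s → q  (order 8)
Elements of order 8: {m, s, t, w}.
(Structurally, Γ here is isomorphic to the cyclic group Z_8.)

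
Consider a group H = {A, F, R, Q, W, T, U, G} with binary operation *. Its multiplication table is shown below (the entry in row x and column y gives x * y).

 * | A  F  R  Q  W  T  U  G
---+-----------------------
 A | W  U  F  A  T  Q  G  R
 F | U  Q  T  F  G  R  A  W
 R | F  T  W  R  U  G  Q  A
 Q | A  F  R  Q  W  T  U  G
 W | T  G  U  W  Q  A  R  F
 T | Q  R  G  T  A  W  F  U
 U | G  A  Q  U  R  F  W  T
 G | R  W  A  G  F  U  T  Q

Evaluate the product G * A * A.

G * A = R
R * A = F

F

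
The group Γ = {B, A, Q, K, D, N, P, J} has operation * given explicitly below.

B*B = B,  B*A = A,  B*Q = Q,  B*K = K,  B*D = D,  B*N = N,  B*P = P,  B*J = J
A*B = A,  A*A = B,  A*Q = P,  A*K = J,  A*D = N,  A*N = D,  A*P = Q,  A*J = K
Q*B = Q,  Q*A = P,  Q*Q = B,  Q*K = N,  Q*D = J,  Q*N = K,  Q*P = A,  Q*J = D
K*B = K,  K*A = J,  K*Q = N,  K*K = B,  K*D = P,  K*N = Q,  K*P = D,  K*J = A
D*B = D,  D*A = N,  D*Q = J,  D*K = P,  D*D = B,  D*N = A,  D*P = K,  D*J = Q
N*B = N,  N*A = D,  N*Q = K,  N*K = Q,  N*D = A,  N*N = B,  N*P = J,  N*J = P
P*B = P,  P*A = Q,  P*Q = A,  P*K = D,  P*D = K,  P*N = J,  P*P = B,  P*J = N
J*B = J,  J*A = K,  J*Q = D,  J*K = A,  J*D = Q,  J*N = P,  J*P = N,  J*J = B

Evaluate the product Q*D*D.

Q*D = J
J*D = Q
(Structurally, Γ here is isomorphic to the elementary abelian group (Z_2)^3.)

Q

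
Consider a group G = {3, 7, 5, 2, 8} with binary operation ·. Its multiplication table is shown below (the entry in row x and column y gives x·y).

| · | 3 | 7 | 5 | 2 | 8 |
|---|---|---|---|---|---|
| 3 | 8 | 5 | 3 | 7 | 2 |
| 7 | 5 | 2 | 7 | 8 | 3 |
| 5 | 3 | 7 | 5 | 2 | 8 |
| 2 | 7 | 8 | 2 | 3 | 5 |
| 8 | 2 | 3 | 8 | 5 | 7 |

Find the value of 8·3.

Read row 8, column 3: 8·3 = 2.

2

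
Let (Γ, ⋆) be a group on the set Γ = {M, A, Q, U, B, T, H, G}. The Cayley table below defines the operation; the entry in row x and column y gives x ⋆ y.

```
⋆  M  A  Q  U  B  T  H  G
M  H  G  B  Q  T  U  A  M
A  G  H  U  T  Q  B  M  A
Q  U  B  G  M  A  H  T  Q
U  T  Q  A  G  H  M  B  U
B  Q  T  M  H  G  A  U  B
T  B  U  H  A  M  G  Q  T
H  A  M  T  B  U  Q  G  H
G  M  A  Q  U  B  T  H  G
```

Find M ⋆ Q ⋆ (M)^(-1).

The identity is G. In row M, the entry G sits in column A, so M^(-1) = A.
M ⋆ Q = B
B ⋆ A = T

T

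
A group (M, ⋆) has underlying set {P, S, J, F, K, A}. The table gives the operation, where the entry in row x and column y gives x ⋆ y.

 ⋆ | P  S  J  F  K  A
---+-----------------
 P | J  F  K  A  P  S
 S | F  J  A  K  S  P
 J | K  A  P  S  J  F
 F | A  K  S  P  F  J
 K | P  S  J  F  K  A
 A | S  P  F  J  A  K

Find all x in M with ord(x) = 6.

Identity is K. Compute the order of each non-identity element by repeated multiplication:
  P: P → J → K  (order 3)
  S: S → J → A → P → F → K  (order 6)
  J: J → P → K  (order 3)
  F: F → P → A → J → S → K  (order 6)
  A: A → K  (order 2)
Elements of order 6: {F, S}.

{F, S}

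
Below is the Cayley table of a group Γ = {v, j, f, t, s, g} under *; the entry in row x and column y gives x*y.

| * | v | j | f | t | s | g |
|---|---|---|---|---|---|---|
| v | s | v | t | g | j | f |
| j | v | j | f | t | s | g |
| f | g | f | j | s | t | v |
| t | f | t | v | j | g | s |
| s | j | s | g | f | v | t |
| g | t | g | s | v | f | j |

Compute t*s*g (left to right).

j

t*s = g
g*g = j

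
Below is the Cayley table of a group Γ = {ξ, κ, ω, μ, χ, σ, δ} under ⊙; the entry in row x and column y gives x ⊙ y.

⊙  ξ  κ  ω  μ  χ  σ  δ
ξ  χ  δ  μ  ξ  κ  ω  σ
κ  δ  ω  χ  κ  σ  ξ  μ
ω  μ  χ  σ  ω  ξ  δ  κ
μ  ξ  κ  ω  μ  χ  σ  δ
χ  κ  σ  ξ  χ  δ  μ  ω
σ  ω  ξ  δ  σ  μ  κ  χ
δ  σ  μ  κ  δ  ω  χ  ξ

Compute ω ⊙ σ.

Read row ω, column σ: ω ⊙ σ = δ.
(Structurally, Γ here is isomorphic to the cyclic group Z_7.)

δ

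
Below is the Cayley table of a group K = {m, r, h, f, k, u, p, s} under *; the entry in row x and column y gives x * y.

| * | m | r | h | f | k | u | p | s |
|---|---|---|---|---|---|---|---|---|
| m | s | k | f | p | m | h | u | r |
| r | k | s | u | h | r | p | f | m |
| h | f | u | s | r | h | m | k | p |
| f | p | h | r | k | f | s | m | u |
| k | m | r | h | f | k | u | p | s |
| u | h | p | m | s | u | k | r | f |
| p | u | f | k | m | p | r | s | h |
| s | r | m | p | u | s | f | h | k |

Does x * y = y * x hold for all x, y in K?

Check whether the table is symmetric across its main diagonal.
Every entry (row x, col y) equals the entry (row y, col x), so K is abelian.

Yes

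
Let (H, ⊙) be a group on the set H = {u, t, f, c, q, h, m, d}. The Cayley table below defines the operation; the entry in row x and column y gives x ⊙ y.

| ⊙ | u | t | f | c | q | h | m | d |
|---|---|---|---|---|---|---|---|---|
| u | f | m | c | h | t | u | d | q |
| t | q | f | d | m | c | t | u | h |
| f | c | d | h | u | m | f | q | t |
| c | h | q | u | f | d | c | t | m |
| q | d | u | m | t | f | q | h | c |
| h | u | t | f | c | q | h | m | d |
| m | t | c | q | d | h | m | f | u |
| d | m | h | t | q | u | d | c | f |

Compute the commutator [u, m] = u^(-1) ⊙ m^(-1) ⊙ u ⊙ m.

f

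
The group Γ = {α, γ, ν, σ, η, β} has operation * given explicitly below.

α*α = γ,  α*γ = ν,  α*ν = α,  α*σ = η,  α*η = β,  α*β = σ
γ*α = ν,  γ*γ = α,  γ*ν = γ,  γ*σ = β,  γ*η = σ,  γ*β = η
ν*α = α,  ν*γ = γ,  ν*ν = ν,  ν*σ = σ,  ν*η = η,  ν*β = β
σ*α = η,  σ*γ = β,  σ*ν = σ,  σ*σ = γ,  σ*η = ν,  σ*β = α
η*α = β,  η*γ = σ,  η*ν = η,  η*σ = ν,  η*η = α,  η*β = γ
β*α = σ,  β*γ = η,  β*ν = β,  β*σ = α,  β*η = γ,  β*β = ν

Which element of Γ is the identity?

ν

The identity e satisfies e*x = x for all x, so its row in the table reproduces the column headers.
Row ν reads: α, γ, ν, σ, η, β — exactly the header order. So ν is the identity.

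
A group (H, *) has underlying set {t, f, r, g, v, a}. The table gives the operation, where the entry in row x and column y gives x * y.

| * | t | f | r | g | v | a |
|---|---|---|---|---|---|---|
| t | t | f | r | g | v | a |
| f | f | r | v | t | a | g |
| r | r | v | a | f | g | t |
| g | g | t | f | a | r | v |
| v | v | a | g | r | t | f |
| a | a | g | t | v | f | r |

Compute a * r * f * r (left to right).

v

a * r = t
t * f = f
f * r = v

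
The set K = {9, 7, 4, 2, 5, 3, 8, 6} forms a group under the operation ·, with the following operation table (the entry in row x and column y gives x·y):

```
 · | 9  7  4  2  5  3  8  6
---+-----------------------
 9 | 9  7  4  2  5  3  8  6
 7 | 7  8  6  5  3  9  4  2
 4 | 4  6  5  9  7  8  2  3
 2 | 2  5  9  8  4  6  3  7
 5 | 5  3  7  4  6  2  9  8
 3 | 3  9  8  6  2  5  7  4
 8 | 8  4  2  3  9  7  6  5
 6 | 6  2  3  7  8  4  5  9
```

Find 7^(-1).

3

First locate the identity: row 9 matches the header, so 9 is the identity.
Scan row 7 for 9: 7·3 = 9. Hence 7^(-1) = 3.
(Structurally, K here is isomorphic to the cyclic group Z_8.)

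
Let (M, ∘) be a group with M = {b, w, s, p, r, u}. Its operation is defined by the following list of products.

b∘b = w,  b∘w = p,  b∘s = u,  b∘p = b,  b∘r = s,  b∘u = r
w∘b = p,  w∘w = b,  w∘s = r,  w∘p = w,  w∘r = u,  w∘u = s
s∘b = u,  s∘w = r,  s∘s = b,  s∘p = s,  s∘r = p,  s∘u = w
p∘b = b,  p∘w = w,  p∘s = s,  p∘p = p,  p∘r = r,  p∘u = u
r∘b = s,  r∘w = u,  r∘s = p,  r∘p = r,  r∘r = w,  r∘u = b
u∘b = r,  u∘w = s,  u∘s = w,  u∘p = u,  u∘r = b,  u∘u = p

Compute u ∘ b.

r

Read row u, column b: u ∘ b = r.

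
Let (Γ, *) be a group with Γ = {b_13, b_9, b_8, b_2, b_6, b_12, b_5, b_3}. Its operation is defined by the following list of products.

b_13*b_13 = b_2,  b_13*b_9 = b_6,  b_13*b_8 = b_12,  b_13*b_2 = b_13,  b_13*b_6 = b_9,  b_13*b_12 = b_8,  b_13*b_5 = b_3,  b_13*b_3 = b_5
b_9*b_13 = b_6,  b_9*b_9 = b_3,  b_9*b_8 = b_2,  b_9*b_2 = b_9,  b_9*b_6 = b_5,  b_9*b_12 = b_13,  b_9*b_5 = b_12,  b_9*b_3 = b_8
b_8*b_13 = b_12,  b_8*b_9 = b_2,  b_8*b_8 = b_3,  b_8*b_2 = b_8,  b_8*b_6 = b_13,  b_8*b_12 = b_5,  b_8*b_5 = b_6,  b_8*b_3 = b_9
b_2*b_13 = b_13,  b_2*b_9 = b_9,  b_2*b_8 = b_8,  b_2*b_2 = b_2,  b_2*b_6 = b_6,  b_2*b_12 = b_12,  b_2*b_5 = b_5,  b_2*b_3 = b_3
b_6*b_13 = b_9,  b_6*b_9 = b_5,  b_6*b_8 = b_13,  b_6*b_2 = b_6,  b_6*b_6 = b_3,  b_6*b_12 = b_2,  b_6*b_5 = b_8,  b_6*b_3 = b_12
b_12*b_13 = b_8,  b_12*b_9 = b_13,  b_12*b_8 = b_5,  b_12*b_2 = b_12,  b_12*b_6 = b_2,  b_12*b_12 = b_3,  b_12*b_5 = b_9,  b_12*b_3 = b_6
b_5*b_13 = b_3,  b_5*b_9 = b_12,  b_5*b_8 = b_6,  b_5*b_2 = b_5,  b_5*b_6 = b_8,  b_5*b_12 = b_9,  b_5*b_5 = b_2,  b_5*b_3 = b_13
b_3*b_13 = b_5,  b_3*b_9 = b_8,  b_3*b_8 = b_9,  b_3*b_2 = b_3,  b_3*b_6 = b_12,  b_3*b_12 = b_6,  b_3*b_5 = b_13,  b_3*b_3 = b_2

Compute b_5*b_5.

b_2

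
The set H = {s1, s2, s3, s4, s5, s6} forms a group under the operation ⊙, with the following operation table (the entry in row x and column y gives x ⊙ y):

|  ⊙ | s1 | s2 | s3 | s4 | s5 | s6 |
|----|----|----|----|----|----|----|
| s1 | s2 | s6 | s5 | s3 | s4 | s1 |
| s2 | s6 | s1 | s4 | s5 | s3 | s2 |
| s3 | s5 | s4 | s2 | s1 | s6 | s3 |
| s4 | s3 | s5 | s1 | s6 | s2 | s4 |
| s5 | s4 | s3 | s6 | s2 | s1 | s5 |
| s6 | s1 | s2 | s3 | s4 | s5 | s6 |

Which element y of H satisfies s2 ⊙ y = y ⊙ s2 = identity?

s1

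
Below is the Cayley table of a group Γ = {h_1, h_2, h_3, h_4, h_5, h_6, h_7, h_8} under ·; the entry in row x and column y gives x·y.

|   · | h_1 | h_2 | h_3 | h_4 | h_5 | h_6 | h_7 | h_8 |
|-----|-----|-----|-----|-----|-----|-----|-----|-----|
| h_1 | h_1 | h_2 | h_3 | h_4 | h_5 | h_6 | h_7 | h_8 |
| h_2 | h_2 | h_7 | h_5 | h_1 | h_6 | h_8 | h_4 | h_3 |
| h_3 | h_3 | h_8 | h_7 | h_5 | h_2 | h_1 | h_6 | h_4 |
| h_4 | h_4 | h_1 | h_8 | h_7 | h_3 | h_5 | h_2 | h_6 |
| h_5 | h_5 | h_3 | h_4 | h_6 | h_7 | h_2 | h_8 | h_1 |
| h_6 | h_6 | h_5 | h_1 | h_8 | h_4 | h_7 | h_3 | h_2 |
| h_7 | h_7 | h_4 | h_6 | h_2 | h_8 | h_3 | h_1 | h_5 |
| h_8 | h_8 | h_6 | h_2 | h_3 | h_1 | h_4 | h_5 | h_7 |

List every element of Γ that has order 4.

Identity is h_1. Compute the order of each non-identity element by repeated multiplication:
  h_2: h_2 → h_7 → h_4 → h_1  (order 4)
  h_3: h_3 → h_7 → h_6 → h_1  (order 4)
  h_4: h_4 → h_7 → h_2 → h_1  (order 4)
  h_5: h_5 → h_7 → h_8 → h_1  (order 4)
  h_6: h_6 → h_7 → h_3 → h_1  (order 4)
  h_7: h_7 → h_1  (order 2)
  h_8: h_8 → h_7 → h_5 → h_1  (order 4)
Elements of order 4: {h_2, h_3, h_4, h_5, h_6, h_8}.

{h_2, h_3, h_4, h_5, h_6, h_8}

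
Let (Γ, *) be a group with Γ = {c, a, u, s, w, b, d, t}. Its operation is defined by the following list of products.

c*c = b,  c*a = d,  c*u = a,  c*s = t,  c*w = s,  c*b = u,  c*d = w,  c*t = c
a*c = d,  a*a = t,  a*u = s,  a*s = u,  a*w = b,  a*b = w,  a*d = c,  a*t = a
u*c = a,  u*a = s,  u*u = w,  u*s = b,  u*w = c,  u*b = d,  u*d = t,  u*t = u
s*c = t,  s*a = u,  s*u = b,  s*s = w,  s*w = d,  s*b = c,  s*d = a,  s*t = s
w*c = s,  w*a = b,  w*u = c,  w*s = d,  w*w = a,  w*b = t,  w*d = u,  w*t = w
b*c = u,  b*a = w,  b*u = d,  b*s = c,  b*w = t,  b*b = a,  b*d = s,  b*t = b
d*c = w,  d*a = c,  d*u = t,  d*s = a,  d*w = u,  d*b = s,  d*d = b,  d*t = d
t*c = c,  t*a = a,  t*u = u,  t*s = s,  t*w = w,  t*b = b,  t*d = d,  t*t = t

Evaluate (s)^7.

s^1 = s
s^2 = s*s = w
s^3 = w*s = d
s^4 = d*s = a
s^5 = a*s = u
s^6 = u*s = b
s^7 = b*s = c
(Structurally, Γ here is isomorphic to the cyclic group Z_8.)

c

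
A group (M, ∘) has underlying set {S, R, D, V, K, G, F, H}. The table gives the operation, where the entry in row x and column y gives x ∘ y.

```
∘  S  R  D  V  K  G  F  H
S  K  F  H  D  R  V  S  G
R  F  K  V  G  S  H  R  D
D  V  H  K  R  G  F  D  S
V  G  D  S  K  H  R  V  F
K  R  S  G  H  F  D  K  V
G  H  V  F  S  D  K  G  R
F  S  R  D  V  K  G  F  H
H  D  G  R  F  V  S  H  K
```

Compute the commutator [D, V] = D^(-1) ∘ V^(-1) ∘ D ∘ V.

Identity is F; from the table D^(-1) = G and V^(-1) = H.
G ∘ H = R
R ∘ D = V
V ∘ V = K

K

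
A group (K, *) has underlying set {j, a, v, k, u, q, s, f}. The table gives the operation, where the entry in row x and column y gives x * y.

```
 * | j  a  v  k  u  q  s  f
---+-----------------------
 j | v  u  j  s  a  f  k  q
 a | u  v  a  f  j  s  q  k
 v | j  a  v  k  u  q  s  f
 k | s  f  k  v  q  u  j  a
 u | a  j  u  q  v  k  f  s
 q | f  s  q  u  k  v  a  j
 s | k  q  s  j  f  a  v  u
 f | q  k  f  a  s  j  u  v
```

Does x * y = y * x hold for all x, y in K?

Yes

Check whether the table is symmetric across its main diagonal.
Every entry (row x, col y) equals the entry (row y, col x), so K is abelian.
(In fact K ≅ the elementary abelian group (Z_2)^3.)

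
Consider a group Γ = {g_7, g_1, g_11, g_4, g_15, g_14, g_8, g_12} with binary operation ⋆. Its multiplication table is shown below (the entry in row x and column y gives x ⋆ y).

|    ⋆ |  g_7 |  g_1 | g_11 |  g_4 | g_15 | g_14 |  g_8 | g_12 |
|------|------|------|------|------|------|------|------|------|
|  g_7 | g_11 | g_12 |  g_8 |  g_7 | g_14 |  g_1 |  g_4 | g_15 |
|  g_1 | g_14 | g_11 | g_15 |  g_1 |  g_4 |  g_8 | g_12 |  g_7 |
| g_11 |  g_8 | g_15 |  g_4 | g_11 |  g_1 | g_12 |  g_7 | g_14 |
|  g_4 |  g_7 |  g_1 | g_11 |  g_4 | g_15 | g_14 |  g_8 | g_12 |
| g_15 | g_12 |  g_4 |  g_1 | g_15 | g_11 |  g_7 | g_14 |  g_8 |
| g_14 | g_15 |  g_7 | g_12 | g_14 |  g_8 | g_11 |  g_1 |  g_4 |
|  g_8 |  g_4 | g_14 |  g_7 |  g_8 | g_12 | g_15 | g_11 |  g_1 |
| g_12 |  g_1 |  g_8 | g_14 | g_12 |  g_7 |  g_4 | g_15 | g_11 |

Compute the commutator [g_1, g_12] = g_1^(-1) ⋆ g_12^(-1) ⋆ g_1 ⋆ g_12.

g_11

Identity is g_4; from the table g_1^(-1) = g_15 and g_12^(-1) = g_14.
g_15 ⋆ g_14 = g_7
g_7 ⋆ g_1 = g_12
g_12 ⋆ g_12 = g_11
(Structurally, Γ here is isomorphic to the quaternion group Q_8.)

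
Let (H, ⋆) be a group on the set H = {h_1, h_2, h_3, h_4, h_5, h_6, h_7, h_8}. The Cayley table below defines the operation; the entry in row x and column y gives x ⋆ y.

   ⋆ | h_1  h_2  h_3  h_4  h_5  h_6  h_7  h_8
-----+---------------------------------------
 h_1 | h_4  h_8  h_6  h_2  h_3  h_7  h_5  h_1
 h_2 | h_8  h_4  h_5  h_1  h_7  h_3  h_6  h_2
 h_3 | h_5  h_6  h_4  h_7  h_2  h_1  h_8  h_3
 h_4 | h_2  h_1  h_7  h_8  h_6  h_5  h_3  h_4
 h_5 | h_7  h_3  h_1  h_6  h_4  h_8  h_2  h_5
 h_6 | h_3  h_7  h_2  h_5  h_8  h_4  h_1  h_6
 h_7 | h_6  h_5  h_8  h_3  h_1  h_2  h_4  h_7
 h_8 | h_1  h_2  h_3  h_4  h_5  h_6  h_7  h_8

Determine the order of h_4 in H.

2

The identity element is h_8 (its row matches the header).
h_4^1 = h_4
h_4^2 = h_4 ⋆ h_4 = h_8
The first power of h_4 equal to the identity is h_4^2, so ord(h_4) = 2.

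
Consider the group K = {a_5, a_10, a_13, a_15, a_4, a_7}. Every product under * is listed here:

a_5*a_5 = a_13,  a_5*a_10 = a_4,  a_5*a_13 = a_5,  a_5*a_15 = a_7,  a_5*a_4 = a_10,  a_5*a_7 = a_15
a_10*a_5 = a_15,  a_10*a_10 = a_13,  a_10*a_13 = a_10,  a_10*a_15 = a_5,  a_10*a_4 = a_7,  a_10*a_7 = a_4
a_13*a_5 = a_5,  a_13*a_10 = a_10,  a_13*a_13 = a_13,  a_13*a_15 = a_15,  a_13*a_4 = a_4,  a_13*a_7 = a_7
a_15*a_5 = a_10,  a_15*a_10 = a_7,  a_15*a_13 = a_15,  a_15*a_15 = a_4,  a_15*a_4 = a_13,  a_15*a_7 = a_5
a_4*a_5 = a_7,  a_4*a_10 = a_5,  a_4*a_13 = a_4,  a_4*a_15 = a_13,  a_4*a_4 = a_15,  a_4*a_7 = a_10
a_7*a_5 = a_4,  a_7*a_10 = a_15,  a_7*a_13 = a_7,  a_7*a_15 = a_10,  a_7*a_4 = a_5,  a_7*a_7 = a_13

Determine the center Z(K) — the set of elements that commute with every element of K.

An element z is central iff its row equals its column in the table.
For a_4: a_4*a_10 = a_5 ≠ a_7 = a_10*a_4, so a_4 ∉ Z.
Checking each element this way leaves Z(K) = {a_13}.

{a_13}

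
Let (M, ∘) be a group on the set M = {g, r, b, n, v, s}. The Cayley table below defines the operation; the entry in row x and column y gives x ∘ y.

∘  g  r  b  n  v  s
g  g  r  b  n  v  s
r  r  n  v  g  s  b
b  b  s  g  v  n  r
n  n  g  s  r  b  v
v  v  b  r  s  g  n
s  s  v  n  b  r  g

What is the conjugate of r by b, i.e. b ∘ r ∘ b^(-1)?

n

The identity is g. In row b, the entry g sits in column b, so b^(-1) = b.
b ∘ r = s
s ∘ b = n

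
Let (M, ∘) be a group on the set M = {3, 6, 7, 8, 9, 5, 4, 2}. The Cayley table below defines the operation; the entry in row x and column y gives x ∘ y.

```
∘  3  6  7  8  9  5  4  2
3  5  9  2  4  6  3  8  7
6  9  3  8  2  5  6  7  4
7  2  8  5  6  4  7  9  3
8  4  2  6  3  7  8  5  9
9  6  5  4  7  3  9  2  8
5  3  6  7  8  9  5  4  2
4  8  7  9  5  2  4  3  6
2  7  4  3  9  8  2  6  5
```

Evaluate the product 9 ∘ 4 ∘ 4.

9 ∘ 4 = 2
2 ∘ 4 = 6

6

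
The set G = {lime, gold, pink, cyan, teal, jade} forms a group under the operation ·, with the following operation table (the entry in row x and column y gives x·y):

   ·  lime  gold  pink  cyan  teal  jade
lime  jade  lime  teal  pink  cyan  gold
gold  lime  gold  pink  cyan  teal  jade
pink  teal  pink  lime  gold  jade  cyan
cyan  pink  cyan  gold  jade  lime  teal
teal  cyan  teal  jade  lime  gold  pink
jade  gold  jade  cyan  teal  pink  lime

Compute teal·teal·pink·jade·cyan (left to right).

jade

teal·teal = gold
gold·pink = pink
pink·jade = cyan
cyan·cyan = jade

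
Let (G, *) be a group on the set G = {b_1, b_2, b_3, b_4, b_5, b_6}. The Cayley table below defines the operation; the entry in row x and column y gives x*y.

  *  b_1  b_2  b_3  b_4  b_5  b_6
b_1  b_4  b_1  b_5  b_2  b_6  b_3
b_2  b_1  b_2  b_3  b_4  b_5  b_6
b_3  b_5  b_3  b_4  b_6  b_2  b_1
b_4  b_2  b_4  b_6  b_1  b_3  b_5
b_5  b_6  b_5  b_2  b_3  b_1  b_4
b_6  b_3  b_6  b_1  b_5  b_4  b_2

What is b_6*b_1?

Read row b_6, column b_1: b_6*b_1 = b_3.

b_3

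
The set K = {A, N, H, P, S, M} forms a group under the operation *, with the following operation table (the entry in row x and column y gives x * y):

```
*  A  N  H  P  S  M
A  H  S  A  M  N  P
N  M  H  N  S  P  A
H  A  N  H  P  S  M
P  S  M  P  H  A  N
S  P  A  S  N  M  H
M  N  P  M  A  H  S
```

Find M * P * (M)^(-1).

N

The identity is H. In row M, the entry H sits in column S, so M^(-1) = S.
M * P = A
A * S = N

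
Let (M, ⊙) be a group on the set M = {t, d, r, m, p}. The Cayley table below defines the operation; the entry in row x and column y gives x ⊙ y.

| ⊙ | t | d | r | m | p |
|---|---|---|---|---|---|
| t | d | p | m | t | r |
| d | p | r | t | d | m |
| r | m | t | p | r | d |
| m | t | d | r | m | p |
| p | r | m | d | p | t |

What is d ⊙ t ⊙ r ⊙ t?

p

d ⊙ t = p
p ⊙ r = d
d ⊙ t = p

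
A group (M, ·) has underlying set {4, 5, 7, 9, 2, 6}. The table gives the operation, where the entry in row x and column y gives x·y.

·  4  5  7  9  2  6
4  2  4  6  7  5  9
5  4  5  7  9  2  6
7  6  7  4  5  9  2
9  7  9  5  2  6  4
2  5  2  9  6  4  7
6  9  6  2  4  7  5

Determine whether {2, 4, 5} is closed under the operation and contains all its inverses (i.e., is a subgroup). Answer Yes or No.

Yes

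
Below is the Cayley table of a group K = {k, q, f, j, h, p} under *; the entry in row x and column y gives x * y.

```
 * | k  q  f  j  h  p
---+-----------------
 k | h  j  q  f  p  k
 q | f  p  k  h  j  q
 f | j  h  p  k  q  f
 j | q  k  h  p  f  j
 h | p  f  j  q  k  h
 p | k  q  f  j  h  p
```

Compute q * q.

p

Read row q, column q: q * q = p.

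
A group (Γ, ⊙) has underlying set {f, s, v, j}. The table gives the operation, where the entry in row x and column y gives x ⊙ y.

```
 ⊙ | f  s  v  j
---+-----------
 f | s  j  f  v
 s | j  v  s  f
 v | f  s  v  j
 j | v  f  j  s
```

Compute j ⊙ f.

v

Read row j, column f: j ⊙ f = v.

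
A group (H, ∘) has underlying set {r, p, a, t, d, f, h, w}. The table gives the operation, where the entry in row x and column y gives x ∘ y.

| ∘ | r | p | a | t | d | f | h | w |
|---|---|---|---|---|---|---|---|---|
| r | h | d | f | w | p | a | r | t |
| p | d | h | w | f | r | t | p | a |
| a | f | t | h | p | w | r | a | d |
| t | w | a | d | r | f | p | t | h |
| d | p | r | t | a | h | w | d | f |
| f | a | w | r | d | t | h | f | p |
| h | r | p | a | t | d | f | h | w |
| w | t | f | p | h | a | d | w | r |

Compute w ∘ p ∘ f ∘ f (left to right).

w ∘ p = f
f ∘ f = h
h ∘ f = f

f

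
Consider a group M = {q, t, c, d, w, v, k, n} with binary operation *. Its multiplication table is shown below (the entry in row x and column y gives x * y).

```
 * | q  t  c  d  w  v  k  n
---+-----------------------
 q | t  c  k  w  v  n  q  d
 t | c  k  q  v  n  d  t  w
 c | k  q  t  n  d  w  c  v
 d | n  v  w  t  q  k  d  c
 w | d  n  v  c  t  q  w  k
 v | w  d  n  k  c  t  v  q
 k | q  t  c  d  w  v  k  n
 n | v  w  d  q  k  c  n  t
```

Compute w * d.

c

Read row w, column d: w * d = c.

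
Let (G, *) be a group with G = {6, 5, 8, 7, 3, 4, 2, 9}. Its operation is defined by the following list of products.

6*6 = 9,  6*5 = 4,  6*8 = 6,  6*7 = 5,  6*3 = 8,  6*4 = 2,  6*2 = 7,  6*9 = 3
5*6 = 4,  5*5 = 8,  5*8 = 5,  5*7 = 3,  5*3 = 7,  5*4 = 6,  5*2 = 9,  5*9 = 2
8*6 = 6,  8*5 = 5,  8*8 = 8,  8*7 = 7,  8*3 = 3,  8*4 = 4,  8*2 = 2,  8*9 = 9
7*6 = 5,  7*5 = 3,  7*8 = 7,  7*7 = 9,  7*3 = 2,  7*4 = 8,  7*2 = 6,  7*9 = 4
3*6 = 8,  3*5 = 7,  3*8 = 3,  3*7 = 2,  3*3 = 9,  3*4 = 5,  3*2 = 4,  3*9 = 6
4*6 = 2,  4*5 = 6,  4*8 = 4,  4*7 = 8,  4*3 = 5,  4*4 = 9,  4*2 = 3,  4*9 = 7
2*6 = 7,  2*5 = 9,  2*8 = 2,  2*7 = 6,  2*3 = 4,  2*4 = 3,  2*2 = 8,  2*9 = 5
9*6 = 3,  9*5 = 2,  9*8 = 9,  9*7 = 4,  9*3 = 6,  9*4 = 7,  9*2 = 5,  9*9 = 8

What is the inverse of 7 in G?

4

First locate the identity: row 8 matches the header, so 8 is the identity.
Scan row 7 for 8: 7*4 = 8. Hence 7^(-1) = 4.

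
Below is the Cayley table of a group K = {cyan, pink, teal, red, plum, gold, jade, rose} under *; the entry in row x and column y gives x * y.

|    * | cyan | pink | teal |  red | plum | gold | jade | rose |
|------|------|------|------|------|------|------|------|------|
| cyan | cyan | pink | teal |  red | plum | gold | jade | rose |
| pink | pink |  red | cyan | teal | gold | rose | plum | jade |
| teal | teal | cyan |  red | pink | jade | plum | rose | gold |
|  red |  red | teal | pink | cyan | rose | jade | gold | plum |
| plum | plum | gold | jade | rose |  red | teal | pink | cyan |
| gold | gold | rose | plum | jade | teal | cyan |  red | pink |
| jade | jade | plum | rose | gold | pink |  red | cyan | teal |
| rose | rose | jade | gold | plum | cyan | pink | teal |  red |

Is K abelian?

Yes

Check whether the table is symmetric across its main diagonal.
Every entry (row x, col y) equals the entry (row y, col x), so K is abelian.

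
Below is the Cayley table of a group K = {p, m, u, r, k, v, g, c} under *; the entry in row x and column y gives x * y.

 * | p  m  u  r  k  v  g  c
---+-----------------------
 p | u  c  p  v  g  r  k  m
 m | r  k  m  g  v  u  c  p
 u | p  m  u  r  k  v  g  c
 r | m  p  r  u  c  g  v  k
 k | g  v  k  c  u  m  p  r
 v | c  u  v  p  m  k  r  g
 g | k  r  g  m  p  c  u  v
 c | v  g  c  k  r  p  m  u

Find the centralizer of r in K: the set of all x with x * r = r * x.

Compare row r with column r entry by entry.
c * r = k = r * c, so c commutes with r.
p * r = v but r * p = m, so p does not.
Collecting the elements that commute with r: C(r) = {c, k, r, u}.
(Structurally, K here is isomorphic to the dihedral group D_4.)

{c, k, r, u}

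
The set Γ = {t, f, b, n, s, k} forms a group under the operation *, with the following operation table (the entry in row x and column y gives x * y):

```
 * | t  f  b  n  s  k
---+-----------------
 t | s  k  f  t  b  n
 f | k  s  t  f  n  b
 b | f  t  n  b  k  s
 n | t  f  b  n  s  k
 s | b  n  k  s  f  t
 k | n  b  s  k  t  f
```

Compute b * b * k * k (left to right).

b * b = n
n * k = k
k * k = f

f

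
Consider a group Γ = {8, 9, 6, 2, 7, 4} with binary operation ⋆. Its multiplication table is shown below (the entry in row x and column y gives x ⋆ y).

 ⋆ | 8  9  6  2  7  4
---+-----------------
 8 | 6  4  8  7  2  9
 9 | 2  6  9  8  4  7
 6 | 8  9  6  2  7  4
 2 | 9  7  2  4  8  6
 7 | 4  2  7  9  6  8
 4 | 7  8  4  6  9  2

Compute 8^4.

8^1 = 8
8^2 = 8 ⋆ 8 = 6
8^3 = 6 ⋆ 8 = 8
8^4 = 8 ⋆ 8 = 6

6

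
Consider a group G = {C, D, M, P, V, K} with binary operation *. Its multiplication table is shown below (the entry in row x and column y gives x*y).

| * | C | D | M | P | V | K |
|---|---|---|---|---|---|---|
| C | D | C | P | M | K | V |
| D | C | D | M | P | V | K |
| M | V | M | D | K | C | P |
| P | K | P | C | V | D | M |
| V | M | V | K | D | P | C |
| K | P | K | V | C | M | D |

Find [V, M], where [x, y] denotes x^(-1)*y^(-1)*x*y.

Identity is D; from the table V^(-1) = P and M^(-1) = M.
P*M = C
C*V = K
K*M = V

V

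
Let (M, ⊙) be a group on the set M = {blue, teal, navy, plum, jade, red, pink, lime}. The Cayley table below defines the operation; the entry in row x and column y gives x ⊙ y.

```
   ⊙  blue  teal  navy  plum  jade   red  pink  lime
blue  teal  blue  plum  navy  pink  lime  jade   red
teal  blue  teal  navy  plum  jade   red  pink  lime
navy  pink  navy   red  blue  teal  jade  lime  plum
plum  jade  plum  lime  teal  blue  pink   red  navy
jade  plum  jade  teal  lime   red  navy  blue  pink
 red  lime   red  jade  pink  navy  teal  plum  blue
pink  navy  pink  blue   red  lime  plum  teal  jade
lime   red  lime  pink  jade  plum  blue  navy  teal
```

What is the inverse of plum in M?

plum

First locate the identity: row teal matches the header, so teal is the identity.
Scan row plum for teal: plum ⊙ plum = teal. Hence plum^(-1) = plum.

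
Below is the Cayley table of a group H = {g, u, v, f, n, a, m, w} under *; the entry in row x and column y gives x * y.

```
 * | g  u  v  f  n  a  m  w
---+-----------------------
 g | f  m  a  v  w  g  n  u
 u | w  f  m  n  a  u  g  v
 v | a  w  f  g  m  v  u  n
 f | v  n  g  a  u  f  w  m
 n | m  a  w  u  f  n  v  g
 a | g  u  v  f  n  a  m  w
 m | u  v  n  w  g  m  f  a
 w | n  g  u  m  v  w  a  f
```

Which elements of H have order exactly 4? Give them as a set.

{g, m, n, u, v, w}

Identity is a. Compute the order of each non-identity element by repeated multiplication:
  g: g → f → v → a  (order 4)
  u: u → f → n → a  (order 4)
  v: v → f → g → a  (order 4)
  f: f → a  (order 2)
  n: n → f → u → a  (order 4)
  m: m → f → w → a  (order 4)
  w: w → f → m → a  (order 4)
Elements of order 4: {g, m, n, u, v, w}.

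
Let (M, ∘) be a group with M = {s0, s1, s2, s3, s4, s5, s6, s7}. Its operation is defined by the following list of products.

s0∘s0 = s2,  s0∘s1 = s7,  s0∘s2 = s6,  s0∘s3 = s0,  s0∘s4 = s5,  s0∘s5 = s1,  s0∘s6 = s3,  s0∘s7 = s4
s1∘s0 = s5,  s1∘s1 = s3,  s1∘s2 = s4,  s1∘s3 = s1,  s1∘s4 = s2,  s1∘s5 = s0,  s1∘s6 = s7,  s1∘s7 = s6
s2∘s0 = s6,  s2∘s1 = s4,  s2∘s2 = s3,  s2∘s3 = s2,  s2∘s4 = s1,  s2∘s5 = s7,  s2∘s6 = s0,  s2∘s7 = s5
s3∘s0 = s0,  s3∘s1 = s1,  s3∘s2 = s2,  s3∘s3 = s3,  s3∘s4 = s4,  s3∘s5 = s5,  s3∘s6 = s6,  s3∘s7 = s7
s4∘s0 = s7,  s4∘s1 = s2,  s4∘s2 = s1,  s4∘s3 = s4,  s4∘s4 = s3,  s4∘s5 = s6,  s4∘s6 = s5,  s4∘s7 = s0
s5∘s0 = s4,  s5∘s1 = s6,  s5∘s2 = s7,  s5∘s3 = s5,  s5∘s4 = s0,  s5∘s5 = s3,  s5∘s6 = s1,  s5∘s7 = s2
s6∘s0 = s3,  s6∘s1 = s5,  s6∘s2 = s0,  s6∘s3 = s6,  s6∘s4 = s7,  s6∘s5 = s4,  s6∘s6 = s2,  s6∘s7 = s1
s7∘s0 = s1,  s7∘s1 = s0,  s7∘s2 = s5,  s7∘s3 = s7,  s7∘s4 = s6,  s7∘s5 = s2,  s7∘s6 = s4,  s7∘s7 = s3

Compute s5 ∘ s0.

Read row s5, column s0: s5 ∘ s0 = s4.
(Structurally, M here is isomorphic to the dihedral group D_4.)

s4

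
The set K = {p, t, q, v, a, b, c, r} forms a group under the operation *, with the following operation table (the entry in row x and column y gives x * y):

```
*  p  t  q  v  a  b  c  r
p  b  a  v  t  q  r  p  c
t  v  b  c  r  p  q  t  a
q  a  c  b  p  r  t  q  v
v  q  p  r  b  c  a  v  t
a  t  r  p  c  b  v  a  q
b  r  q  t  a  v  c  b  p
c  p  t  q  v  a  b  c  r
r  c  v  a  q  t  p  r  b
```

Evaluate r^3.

p

r^1 = r
r^2 = r * r = b
r^3 = b * r = p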